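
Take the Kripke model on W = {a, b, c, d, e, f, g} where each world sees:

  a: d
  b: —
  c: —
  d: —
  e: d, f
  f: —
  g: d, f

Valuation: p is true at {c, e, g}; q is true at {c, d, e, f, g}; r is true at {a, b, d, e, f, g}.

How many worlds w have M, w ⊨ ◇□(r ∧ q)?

3

a: successors {d}; □(r ∧ q) there: d:T. ✓
b: no successors, so ◇□(r ∧ q) fails. ✗
c: no successors, so ◇□(r ∧ q) fails. ✗
d: no successors, so ◇□(r ∧ q) fails. ✗
e: successors {d, f}; □(r ∧ q) there: d:T, f:T. ✓
f: no successors, so ◇□(r ∧ q) fails. ✗
g: successors {d, f}; □(r ∧ q) there: d:T, f:T. ✓
Satisfying worlds: {a, e, g}.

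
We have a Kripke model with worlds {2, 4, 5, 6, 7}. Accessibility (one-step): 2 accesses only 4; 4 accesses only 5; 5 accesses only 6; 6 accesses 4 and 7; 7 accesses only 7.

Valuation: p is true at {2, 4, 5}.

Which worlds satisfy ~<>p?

2: <>p is T. ✗
4: <>p is T. ✗
5: <>p is F. ✓
6: <>p is T. ✗
7: <>p is F. ✓

{5, 7}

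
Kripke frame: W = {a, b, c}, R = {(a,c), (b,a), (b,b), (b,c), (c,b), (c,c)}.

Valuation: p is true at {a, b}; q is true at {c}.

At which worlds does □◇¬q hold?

a: successors {c}; ◇¬q there: c:T. ✓
b: successors {a, b, c}; ◇¬q there: a:F, b:T, c:T. ✗
c: successors {b, c}; ◇¬q there: b:T, c:T. ✓

{a, c}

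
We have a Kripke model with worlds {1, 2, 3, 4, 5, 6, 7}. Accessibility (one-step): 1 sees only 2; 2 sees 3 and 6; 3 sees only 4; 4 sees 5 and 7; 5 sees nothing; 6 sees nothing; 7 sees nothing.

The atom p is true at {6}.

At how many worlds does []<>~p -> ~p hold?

1: []<>~p is T, ~p is T. ✓
2: []<>~p is F, ~p is T. ✓
3: []<>~p is T, ~p is T. ✓
4: []<>~p is F, ~p is T. ✓
5: []<>~p is T, ~p is T. ✓
6: []<>~p is T, ~p is F. ✗
7: []<>~p is T, ~p is T. ✓
Satisfying worlds: {1, 2, 3, 4, 5, 7}.

6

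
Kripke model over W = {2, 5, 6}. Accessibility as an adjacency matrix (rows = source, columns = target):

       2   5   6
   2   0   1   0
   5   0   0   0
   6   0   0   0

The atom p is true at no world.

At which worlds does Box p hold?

{5, 6}

2: successors {5}; p there: 5:F. ✗
5: no successors, so Box p holds vacuously. ✓
6: no successors, so Box p holds vacuously. ✓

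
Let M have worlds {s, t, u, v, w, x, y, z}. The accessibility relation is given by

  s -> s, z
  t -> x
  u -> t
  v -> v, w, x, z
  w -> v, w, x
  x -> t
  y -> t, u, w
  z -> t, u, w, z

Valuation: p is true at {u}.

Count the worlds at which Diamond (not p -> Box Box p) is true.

s: successors {s, z}; not p -> Box Box p there: s:F, z:F. ✗
t: successors {x}; not p -> Box Box p there: x:F. ✗
u: successors {t}; not p -> Box Box p there: t:F. ✗
v: successors {v, w, x, z}; not p -> Box Box p there: v:F, w:F, x:F, z:F. ✗
w: successors {v, w, x}; not p -> Box Box p there: v:F, w:F, x:F. ✗
x: successors {t}; not p -> Box Box p there: t:F. ✗
y: successors {t, u, w}; not p -> Box Box p there: t:F, u:T, w:F. ✓
z: successors {t, u, w, z}; not p -> Box Box p there: t:F, u:T, w:F, z:F. ✓
Satisfying worlds: {y, z}.

2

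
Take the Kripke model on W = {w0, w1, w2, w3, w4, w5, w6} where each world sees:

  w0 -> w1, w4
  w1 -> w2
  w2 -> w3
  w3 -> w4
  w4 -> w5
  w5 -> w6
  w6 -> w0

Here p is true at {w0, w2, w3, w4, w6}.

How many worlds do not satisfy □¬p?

w0: successors {w1, w4}; ¬p there: w1:T, w4:F. ✗
w1: successors {w2}; ¬p there: w2:F. ✗
w2: successors {w3}; ¬p there: w3:F. ✗
w3: successors {w4}; ¬p there: w4:F. ✗
w4: successors {w5}; ¬p there: w5:T. ✓
w5: successors {w6}; ¬p there: w6:F. ✗
w6: successors {w0}; ¬p there: w0:F. ✗
Satisfying worlds: {w4}.
So □¬p fails at the other 6 worlds.

6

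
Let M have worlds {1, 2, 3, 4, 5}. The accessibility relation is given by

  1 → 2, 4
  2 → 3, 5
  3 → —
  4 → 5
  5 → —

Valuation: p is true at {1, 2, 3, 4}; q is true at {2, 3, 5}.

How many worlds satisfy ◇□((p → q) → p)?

2

1: successors {2, 4}; □((p → q) → p) there: 2:F, 4:F. ✗
2: successors {3, 5}; □((p → q) → p) there: 3:T, 5:T. ✓
3: no successors, so ◇□((p → q) → p) fails. ✗
4: successors {5}; □((p → q) → p) there: 5:T. ✓
5: no successors, so ◇□((p → q) → p) fails. ✗
Satisfying worlds: {2, 4}.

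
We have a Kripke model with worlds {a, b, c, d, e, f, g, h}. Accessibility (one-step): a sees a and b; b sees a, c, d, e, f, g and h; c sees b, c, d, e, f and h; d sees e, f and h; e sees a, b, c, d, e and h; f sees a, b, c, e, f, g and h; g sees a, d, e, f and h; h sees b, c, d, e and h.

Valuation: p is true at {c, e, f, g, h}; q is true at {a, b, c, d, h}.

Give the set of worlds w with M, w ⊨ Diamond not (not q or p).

{a, b, c, e, f, g, h}

a: successors {a, b}; not (not q or p) there: a:T, b:T. ✓
b: successors {a, c, d, e, f, g, h}; not (not q or p) there: a:T, c:F, d:T, e:F, f:F, g:F, h:F. ✓
c: successors {b, c, d, e, f, h}; not (not q or p) there: b:T, c:F, d:T, e:F, f:F, h:F. ✓
d: successors {e, f, h}; not (not q or p) there: e:F, f:F, h:F. ✗
e: successors {a, b, c, d, e, h}; not (not q or p) there: a:T, b:T, c:F, d:T, e:F, h:F. ✓
f: successors {a, b, c, e, f, g, h}; not (not q or p) there: a:T, b:T, c:F, e:F, f:F, g:F, h:F. ✓
g: successors {a, d, e, f, h}; not (not q or p) there: a:T, d:T, e:F, f:F, h:F. ✓
h: successors {b, c, d, e, h}; not (not q or p) there: b:T, c:F, d:T, e:F, h:F. ✓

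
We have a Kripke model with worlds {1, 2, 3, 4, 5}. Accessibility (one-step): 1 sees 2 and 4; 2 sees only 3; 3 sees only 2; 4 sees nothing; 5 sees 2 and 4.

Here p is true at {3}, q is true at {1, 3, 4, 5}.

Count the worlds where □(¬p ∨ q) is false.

1: successors {2, 4}; ¬p ∨ q there: 2:T, 4:T. ✓
2: successors {3}; ¬p ∨ q there: 3:T. ✓
3: successors {2}; ¬p ∨ q there: 2:T. ✓
4: no successors, so □(¬p ∨ q) holds vacuously. ✓
5: successors {2, 4}; ¬p ∨ q there: 2:T, 4:T. ✓
Satisfying worlds: {1, 2, 3, 4, 5}.
So □(¬p ∨ q) fails at the other 0 worlds.

0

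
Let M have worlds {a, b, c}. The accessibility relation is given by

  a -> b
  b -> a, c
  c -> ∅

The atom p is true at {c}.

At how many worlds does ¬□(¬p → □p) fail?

1

a: □(¬p → □p) is F. ✓
b: □(¬p → □p) is F. ✓
c: □(¬p → □p) is T. ✗
Satisfying worlds: {a, b}.
So ¬□(¬p → □p) fails at the other 1 world.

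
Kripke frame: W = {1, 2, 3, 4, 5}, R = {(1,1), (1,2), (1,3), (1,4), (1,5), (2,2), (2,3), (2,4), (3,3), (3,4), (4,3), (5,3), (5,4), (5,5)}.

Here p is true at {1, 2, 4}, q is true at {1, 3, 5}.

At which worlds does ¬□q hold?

1: □q is F. ✓
2: □q is F. ✓
3: □q is F. ✓
4: □q is T. ✗
5: □q is F. ✓

{1, 2, 3, 5}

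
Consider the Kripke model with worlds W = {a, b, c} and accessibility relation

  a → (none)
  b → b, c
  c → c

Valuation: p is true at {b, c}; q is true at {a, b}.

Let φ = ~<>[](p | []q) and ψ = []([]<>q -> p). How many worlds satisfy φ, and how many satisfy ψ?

1 and 3

For ~<>[](p | []q):
a: <>[](p | []q) is F. ✓
b: <>[](p | []q) is T. ✗
c: <>[](p | []q) is T. ✗
— 1 world.
For []([]<>q -> p):
a: no successors, so []([]<>q -> p) holds vacuously. ✓
b: successors {b, c}; []<>q -> p there: b:T, c:T. ✓
c: successors {c}; []<>q -> p there: c:T. ✓
— 3 worlds.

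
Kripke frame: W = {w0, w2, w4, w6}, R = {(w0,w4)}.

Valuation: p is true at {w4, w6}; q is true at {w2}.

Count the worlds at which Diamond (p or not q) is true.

w0: successors {w4}; p or not q there: w4:T. ✓
w2: no successors, so Diamond (p or not q) fails. ✗
w4: no successors, so Diamond (p or not q) fails. ✗
w6: no successors, so Diamond (p or not q) fails. ✗
Satisfying worlds: {w0}.

1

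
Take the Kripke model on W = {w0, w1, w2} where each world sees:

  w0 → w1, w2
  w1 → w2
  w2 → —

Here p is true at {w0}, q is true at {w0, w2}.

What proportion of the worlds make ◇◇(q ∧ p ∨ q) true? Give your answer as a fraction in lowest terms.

1/3

w0: successors {w1, w2}; ◇(q ∧ p ∨ q) there: w1:T, w2:F. ✓
w1: successors {w2}; ◇(q ∧ p ∨ q) there: w2:F. ✗
w2: no successors, so ◇◇(q ∧ p ∨ q) fails. ✗
That's 1 of 3 worlds, so 1/3.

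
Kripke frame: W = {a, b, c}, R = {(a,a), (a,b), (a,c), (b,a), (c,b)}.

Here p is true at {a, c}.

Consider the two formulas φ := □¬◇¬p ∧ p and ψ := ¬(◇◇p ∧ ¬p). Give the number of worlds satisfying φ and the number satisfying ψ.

For □¬◇¬p ∧ p:
a: □¬◇¬p is F, p is T. ✗
b: □¬◇¬p is F, p is F. ✗
c: □¬◇¬p is T, p is T. ✓
— 1 world.
For ¬(◇◇p ∧ ¬p):
a: ◇◇p ∧ ¬p is F. ✓
b: ◇◇p ∧ ¬p is T. ✗
c: ◇◇p ∧ ¬p is F. ✓
— 2 worlds.

1 and 2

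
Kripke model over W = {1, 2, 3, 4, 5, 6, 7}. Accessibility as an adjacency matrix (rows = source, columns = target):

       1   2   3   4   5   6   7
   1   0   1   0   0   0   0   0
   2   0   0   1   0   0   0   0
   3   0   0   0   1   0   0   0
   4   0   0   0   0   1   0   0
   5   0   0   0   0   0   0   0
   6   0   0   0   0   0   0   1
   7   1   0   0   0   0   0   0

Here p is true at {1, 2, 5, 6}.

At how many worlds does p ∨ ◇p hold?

1: p is T, ◇p is T. ✓
2: p is T, ◇p is F. ✓
3: p is F, ◇p is F. ✗
4: p is F, ◇p is T. ✓
5: p is T, ◇p is F. ✓
6: p is T, ◇p is F. ✓
7: p is F, ◇p is T. ✓
Satisfying worlds: {1, 2, 4, 5, 6, 7}.

6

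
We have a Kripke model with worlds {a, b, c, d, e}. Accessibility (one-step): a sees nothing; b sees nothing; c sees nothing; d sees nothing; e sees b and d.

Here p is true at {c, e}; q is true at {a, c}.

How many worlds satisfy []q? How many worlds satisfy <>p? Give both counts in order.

4 and 0

For []q:
a: no successors, so []q holds vacuously. ✓
b: no successors, so []q holds vacuously. ✓
c: no successors, so []q holds vacuously. ✓
d: no successors, so []q holds vacuously. ✓
e: successors {b, d}; q there: b:F, d:F. ✗
— 4 worlds.
For <>p:
a: no successors, so <>p fails. ✗
b: no successors, so <>p fails. ✗
c: no successors, so <>p fails. ✗
d: no successors, so <>p fails. ✗
e: successors {b, d}; p there: b:F, d:F. ✗
— 0 worlds.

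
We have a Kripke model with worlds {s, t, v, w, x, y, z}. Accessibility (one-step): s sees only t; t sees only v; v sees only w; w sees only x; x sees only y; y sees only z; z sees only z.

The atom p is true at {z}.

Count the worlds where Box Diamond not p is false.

s: successors {t}; Diamond not p there: t:T. ✓
t: successors {v}; Diamond not p there: v:T. ✓
v: successors {w}; Diamond not p there: w:T. ✓
w: successors {x}; Diamond not p there: x:T. ✓
x: successors {y}; Diamond not p there: y:F. ✗
y: successors {z}; Diamond not p there: z:F. ✗
z: successors {z}; Diamond not p there: z:F. ✗
Satisfying worlds: {s, t, v, w}.
So Box Diamond not p fails at the other 3 worlds.

3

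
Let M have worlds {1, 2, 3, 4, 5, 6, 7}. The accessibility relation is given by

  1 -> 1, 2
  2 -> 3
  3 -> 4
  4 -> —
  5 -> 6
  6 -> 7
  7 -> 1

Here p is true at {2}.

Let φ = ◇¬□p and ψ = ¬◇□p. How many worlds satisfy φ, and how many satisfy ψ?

For ◇¬□p:
1: successors {1, 2}; ¬□p there: 1:T, 2:T. ✓
2: successors {3}; ¬□p there: 3:T. ✓
3: successors {4}; ¬□p there: 4:F. ✗
4: no successors, so ◇¬□p fails. ✗
5: successors {6}; ¬□p there: 6:T. ✓
6: successors {7}; ¬□p there: 7:T. ✓
7: successors {1}; ¬□p there: 1:T. ✓
— 5 worlds.
For ¬◇□p:
1: ◇□p is F. ✓
2: ◇□p is F. ✓
3: ◇□p is T. ✗
4: ◇□p is F. ✓
5: ◇□p is F. ✓
6: ◇□p is F. ✓
7: ◇□p is F. ✓
— 6 worlds.

5 and 6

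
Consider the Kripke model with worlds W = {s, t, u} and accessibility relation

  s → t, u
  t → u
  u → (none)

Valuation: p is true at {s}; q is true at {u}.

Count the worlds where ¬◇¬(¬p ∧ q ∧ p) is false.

2

s: ◇¬(¬p ∧ q ∧ p) is T. ✗
t: ◇¬(¬p ∧ q ∧ p) is T. ✗
u: ◇¬(¬p ∧ q ∧ p) is F. ✓
Satisfying worlds: {u}.
So ¬◇¬(¬p ∧ q ∧ p) fails at the other 2 worlds.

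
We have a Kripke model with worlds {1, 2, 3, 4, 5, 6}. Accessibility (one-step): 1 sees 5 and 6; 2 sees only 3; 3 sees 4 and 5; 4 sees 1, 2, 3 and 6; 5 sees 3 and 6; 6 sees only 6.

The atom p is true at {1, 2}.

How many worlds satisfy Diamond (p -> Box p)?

1: successors {5, 6}; p -> Box p there: 5:T, 6:T. ✓
2: successors {3}; p -> Box p there: 3:T. ✓
3: successors {4, 5}; p -> Box p there: 4:T, 5:T. ✓
4: successors {1, 2, 3, 6}; p -> Box p there: 1:F, 2:F, 3:T, 6:T. ✓
5: successors {3, 6}; p -> Box p there: 3:T, 6:T. ✓
6: successors {6}; p -> Box p there: 6:T. ✓
Satisfying worlds: {1, 2, 3, 4, 5, 6}.

6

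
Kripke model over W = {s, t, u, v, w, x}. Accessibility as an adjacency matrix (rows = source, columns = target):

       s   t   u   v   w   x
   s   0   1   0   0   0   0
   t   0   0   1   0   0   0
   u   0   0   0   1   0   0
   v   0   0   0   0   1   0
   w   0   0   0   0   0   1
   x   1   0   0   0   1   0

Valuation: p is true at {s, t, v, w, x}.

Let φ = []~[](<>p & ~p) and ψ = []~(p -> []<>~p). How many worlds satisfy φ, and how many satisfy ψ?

5 and 4

For []~[](<>p & ~p):
s: successors {t}; ~[](<>p & ~p) there: t:F. ✗
t: successors {u}; ~[](<>p & ~p) there: u:T. ✓
u: successors {v}; ~[](<>p & ~p) there: v:T. ✓
v: successors {w}; ~[](<>p & ~p) there: w:T. ✓
w: successors {x}; ~[](<>p & ~p) there: x:T. ✓
x: successors {s, w}; ~[](<>p & ~p) there: s:T, w:T. ✓
— 5 worlds.
For []~(p -> []<>~p):
s: successors {t}; ~(p -> []<>~p) there: t:T. ✓
t: successors {u}; ~(p -> []<>~p) there: u:F. ✗
u: successors {v}; ~(p -> []<>~p) there: v:T. ✓
v: successors {w}; ~(p -> []<>~p) there: w:T. ✓
w: successors {x}; ~(p -> []<>~p) there: x:T. ✓
x: successors {s, w}; ~(p -> []<>~p) there: s:F, w:T. ✗
— 4 worlds.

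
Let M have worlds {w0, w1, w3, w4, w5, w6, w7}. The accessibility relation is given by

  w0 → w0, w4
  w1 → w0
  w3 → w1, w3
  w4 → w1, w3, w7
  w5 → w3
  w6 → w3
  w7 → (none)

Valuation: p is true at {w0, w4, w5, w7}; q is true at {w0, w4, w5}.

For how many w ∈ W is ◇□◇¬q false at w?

w0: successors {w0, w4}; □◇¬q there: w0:F, w4:F. ✗
w1: successors {w0}; □◇¬q there: w0:F. ✗
w3: successors {w1, w3}; □◇¬q there: w1:F, w3:F. ✗
w4: successors {w1, w3, w7}; □◇¬q there: w1:F, w3:F, w7:T. ✓
w5: successors {w3}; □◇¬q there: w3:F. ✗
w6: successors {w3}; □◇¬q there: w3:F. ✗
w7: no successors, so ◇□◇¬q fails. ✗
Satisfying worlds: {w4}.
So ◇□◇¬q fails at the other 6 worlds.

6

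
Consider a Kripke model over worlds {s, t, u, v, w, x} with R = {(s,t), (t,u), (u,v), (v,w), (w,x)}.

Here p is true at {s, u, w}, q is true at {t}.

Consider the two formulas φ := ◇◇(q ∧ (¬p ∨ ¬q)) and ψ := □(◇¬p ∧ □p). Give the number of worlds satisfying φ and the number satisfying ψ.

0 and 1

For ◇◇(q ∧ (¬p ∨ ¬q)):
s: successors {t}; ◇(q ∧ (¬p ∨ ¬q)) there: t:F. ✗
t: successors {u}; ◇(q ∧ (¬p ∨ ¬q)) there: u:F. ✗
u: successors {v}; ◇(q ∧ (¬p ∨ ¬q)) there: v:F. ✗
v: successors {w}; ◇(q ∧ (¬p ∨ ¬q)) there: w:F. ✗
w: successors {x}; ◇(q ∧ (¬p ∨ ¬q)) there: x:F. ✗
x: no successors, so ◇◇(q ∧ (¬p ∨ ¬q)) fails. ✗
— 0 worlds.
For □(◇¬p ∧ □p):
s: successors {t}; ◇¬p ∧ □p there: t:F. ✗
t: successors {u}; ◇¬p ∧ □p there: u:F. ✗
u: successors {v}; ◇¬p ∧ □p there: v:F. ✗
v: successors {w}; ◇¬p ∧ □p there: w:F. ✗
w: successors {x}; ◇¬p ∧ □p there: x:F. ✗
x: no successors, so □(◇¬p ∧ □p) holds vacuously. ✓
— 1 world.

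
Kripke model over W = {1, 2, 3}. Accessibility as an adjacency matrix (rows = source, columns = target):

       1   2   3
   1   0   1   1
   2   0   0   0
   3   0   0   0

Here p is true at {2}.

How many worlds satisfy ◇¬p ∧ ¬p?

1

1: ◇¬p is T, ¬p is T. ✓
2: ◇¬p is F, ¬p is F. ✗
3: ◇¬p is F, ¬p is T. ✗
Satisfying worlds: {1}.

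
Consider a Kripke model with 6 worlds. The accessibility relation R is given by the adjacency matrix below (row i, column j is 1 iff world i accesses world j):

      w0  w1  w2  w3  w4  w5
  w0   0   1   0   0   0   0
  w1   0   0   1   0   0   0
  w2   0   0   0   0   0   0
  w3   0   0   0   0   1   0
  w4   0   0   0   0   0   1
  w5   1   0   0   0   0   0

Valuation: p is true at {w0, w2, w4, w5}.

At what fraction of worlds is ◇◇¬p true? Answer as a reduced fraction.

w0: successors {w1}; ◇¬p there: w1:F. ✗
w1: successors {w2}; ◇¬p there: w2:F. ✗
w2: no successors, so ◇◇¬p fails. ✗
w3: successors {w4}; ◇¬p there: w4:F. ✗
w4: successors {w5}; ◇¬p there: w5:F. ✗
w5: successors {w0}; ◇¬p there: w0:T. ✓
That's 1 of 6 worlds, so 1/6.

1/6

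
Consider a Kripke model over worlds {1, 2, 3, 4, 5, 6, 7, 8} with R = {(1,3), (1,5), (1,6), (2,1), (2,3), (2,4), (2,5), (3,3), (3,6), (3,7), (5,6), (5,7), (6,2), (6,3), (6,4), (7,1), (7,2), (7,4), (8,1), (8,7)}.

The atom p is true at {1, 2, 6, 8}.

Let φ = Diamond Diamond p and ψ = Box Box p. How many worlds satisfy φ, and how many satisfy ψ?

For Diamond Diamond p:
1: successors {3, 5, 6}; Diamond p there: 3:T, 5:T, 6:T. ✓
2: successors {1, 3, 4, 5}; Diamond p there: 1:T, 3:T, 4:F, 5:T. ✓
3: successors {3, 6, 7}; Diamond p there: 3:T, 6:T, 7:T. ✓
4: no successors, so Diamond Diamond p fails. ✗
5: successors {6, 7}; Diamond p there: 6:T, 7:T. ✓
6: successors {2, 3, 4}; Diamond p there: 2:T, 3:T, 4:F. ✓
7: successors {1, 2, 4}; Diamond p there: 1:T, 2:T, 4:F. ✓
8: successors {1, 7}; Diamond p there: 1:T, 7:T. ✓
— 7 worlds.
For Box Box p:
1: successors {3, 5, 6}; Box p there: 3:F, 5:F, 6:F. ✗
2: successors {1, 3, 4, 5}; Box p there: 1:F, 3:F, 4:T, 5:F. ✗
3: successors {3, 6, 7}; Box p there: 3:F, 6:F, 7:F. ✗
4: no successors, so Box Box p holds vacuously. ✓
5: successors {6, 7}; Box p there: 6:F, 7:F. ✗
6: successors {2, 3, 4}; Box p there: 2:F, 3:F, 4:T. ✗
7: successors {1, 2, 4}; Box p there: 1:F, 2:F, 4:T. ✗
8: successors {1, 7}; Box p there: 1:F, 7:F. ✗
— 1 world.

7 and 1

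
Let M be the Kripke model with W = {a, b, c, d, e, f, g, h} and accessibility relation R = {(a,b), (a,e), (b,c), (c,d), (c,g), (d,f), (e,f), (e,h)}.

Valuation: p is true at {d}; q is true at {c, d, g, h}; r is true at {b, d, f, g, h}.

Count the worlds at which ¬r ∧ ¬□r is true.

1

a: ¬r is T, ¬□r is T. ✓
b: ¬r is F, ¬□r is T. ✗
c: ¬r is T, ¬□r is F. ✗
d: ¬r is F, ¬□r is F. ✗
e: ¬r is T, ¬□r is F. ✗
f: ¬r is F, ¬□r is F. ✗
g: ¬r is F, ¬□r is F. ✗
h: ¬r is F, ¬□r is F. ✗
Satisfying worlds: {a}.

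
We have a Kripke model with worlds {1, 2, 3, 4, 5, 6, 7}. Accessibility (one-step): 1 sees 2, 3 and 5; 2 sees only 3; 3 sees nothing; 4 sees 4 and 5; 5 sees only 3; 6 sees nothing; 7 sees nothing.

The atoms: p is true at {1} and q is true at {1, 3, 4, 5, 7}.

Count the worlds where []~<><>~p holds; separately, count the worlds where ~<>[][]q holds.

For []~<><>~p:
1: successors {2, 3, 5}; ~<><>~p there: 2:T, 3:T, 5:T. ✓
2: successors {3}; ~<><>~p there: 3:T. ✓
3: no successors, so []~<><>~p holds vacuously. ✓
4: successors {4, 5}; ~<><>~p there: 4:F, 5:T. ✗
5: successors {3}; ~<><>~p there: 3:T. ✓
6: no successors, so []~<><>~p holds vacuously. ✓
7: no successors, so []~<><>~p holds vacuously. ✓
— 6 worlds.
For ~<>[][]q:
1: <>[][]q is T. ✗
2: <>[][]q is T. ✗
3: <>[][]q is F. ✓
4: <>[][]q is T. ✗
5: <>[][]q is T. ✗
6: <>[][]q is F. ✓
7: <>[][]q is F. ✓
— 3 worlds.

6 and 3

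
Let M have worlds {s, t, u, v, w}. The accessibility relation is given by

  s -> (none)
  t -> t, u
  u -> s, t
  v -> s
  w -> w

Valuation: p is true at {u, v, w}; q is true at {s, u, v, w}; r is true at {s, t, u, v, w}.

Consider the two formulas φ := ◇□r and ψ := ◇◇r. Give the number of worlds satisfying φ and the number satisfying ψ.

4 and 3

For ◇□r:
s: no successors, so ◇□r fails. ✗
t: successors {t, u}; □r there: t:T, u:T. ✓
u: successors {s, t}; □r there: s:T, t:T. ✓
v: successors {s}; □r there: s:T. ✓
w: successors {w}; □r there: w:T. ✓
— 4 worlds.
For ◇◇r:
s: no successors, so ◇◇r fails. ✗
t: successors {t, u}; ◇r there: t:T, u:T. ✓
u: successors {s, t}; ◇r there: s:F, t:T. ✓
v: successors {s}; ◇r there: s:F. ✗
w: successors {w}; ◇r there: w:T. ✓
— 3 worlds.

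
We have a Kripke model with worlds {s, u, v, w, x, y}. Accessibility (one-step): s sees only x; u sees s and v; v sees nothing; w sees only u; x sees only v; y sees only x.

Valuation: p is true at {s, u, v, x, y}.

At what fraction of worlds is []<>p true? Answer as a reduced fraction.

s: successors {x}; <>p there: x:T. ✓
u: successors {s, v}; <>p there: s:T, v:F. ✗
v: no successors, so []<>p holds vacuously. ✓
w: successors {u}; <>p there: u:T. ✓
x: successors {v}; <>p there: v:F. ✗
y: successors {x}; <>p there: x:T. ✓
That's 4 of 6 worlds, so 4/6 = 2/3.

2/3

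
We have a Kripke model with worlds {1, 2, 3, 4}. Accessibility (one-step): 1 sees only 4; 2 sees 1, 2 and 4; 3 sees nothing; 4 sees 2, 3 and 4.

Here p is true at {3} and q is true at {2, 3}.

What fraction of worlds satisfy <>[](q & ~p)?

1/4

1: successors {4}; [](q & ~p) there: 4:F. ✗
2: successors {1, 2, 4}; [](q & ~p) there: 1:F, 2:F, 4:F. ✗
3: no successors, so <>[](q & ~p) fails. ✗
4: successors {2, 3, 4}; [](q & ~p) there: 2:F, 3:T, 4:F. ✓
That's 1 of 4 worlds, so 1/4.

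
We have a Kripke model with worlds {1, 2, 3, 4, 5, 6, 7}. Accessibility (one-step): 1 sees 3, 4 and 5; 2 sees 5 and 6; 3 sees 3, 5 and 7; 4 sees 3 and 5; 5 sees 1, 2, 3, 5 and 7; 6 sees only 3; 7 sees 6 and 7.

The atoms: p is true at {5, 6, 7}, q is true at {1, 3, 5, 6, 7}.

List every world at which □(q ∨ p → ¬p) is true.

1: successors {3, 4, 5}; q ∨ p → ¬p there: 3:T, 4:T, 5:F. ✗
2: successors {5, 6}; q ∨ p → ¬p there: 5:F, 6:F. ✗
3: successors {3, 5, 7}; q ∨ p → ¬p there: 3:T, 5:F, 7:F. ✗
4: successors {3, 5}; q ∨ p → ¬p there: 3:T, 5:F. ✗
5: successors {1, 2, 3, 5, 7}; q ∨ p → ¬p there: 1:T, 2:T, 3:T, 5:F, 7:F. ✗
6: successors {3}; q ∨ p → ¬p there: 3:T. ✓
7: successors {6, 7}; q ∨ p → ¬p there: 6:F, 7:F. ✗

{6}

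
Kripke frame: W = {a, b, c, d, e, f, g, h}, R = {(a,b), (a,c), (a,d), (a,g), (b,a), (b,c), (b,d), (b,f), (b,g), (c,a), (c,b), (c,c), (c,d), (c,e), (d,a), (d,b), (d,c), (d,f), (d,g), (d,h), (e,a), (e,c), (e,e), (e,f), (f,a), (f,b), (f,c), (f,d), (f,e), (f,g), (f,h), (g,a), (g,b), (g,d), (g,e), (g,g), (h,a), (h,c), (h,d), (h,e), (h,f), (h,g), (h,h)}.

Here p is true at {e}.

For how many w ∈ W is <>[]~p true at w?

a: successors {b, c, d, g}; []~p there: b:T, c:F, d:T, g:F. ✓
b: successors {a, c, d, f, g}; []~p there: a:T, c:F, d:T, f:F, g:F. ✓
c: successors {a, b, c, d, e}; []~p there: a:T, b:T, c:F, d:T, e:F. ✓
d: successors {a, b, c, f, g, h}; []~p there: a:T, b:T, c:F, f:F, g:F, h:F. ✓
e: successors {a, c, e, f}; []~p there: a:T, c:F, e:F, f:F. ✓
f: successors {a, b, c, d, e, g, h}; []~p there: a:T, b:T, c:F, d:T, e:F, g:F, h:F. ✓
g: successors {a, b, d, e, g}; []~p there: a:T, b:T, d:T, e:F, g:F. ✓
h: successors {a, c, d, e, f, g, h}; []~p there: a:T, c:F, d:T, e:F, f:F, g:F, h:F. ✓
Satisfying worlds: {a, b, c, d, e, f, g, h}.

8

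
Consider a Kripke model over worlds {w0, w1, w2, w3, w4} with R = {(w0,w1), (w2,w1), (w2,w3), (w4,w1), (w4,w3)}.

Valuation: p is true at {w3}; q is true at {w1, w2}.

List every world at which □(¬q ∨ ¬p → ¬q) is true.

w0: successors {w1}; ¬q ∨ ¬p → ¬q there: w1:F. ✗
w1: no successors, so □(¬q ∨ ¬p → ¬q) holds vacuously. ✓
w2: successors {w1, w3}; ¬q ∨ ¬p → ¬q there: w1:F, w3:T. ✗
w3: no successors, so □(¬q ∨ ¬p → ¬q) holds vacuously. ✓
w4: successors {w1, w3}; ¬q ∨ ¬p → ¬q there: w1:F, w3:T. ✗

{w1, w3}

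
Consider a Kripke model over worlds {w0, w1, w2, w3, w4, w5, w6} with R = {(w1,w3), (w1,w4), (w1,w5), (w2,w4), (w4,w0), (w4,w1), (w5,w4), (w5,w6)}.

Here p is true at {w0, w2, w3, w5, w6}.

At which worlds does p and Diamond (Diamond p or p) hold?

{w2, w5}

w0: p is T, Diamond (Diamond p or p) is F. ✗
w1: p is F, Diamond (Diamond p or p) is T. ✗
w2: p is T, Diamond (Diamond p or p) is T. ✓
w3: p is T, Diamond (Diamond p or p) is F. ✗
w4: p is F, Diamond (Diamond p or p) is T. ✗
w5: p is T, Diamond (Diamond p or p) is T. ✓
w6: p is T, Diamond (Diamond p or p) is F. ✗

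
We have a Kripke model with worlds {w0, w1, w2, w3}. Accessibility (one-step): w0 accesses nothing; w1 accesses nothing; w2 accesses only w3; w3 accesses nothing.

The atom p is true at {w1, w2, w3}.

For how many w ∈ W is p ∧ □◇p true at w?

w0: p is F, □◇p is T. ✗
w1: p is T, □◇p is T. ✓
w2: p is T, □◇p is F. ✗
w3: p is T, □◇p is T. ✓
Satisfying worlds: {w1, w3}.

2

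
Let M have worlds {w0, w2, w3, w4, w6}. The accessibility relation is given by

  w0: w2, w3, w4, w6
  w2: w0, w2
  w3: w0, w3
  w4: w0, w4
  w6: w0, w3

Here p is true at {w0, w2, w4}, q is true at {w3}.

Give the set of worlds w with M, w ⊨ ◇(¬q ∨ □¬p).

w0: successors {w2, w3, w4, w6}; ¬q ∨ □¬p there: w2:T, w3:F, w4:T, w6:T. ✓
w2: successors {w0, w2}; ¬q ∨ □¬p there: w0:T, w2:T. ✓
w3: successors {w0, w3}; ¬q ∨ □¬p there: w0:T, w3:F. ✓
w4: successors {w0, w4}; ¬q ∨ □¬p there: w0:T, w4:T. ✓
w6: successors {w0, w3}; ¬q ∨ □¬p there: w0:T, w3:F. ✓

{w0, w2, w3, w4, w6}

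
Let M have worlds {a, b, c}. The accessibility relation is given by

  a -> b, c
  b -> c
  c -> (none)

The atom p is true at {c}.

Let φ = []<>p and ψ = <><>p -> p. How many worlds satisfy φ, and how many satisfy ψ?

1 and 2

For []<>p:
a: successors {b, c}; <>p there: b:T, c:F. ✗
b: successors {c}; <>p there: c:F. ✗
c: no successors, so []<>p holds vacuously. ✓
— 1 world.
For <><>p -> p:
a: <><>p is T, p is F. ✗
b: <><>p is F, p is F. ✓
c: <><>p is F, p is T. ✓
— 2 worlds.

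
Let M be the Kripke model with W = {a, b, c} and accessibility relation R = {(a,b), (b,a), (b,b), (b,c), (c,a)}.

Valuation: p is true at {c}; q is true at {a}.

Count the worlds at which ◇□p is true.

a: successors {b}; □p there: b:F. ✗
b: successors {a, b, c}; □p there: a:F, b:F, c:F. ✗
c: successors {a}; □p there: a:F. ✗
Satisfying worlds: ∅.

0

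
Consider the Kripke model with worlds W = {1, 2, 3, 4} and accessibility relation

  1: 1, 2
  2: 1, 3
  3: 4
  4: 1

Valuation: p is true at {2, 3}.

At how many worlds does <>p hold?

1: successors {1, 2}; p there: 1:F, 2:T. ✓
2: successors {1, 3}; p there: 1:F, 3:T. ✓
3: successors {4}; p there: 4:F. ✗
4: successors {1}; p there: 1:F. ✗
Satisfying worlds: {1, 2}.

2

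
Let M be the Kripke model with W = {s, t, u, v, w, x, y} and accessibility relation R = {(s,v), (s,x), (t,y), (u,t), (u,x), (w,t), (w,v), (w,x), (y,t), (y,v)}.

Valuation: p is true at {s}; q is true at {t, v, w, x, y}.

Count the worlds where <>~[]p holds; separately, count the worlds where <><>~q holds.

4 and 0

For <>~[]p:
s: successors {v, x}; ~[]p there: v:F, x:F. ✗
t: successors {y}; ~[]p there: y:T. ✓
u: successors {t, x}; ~[]p there: t:T, x:F. ✓
v: no successors, so <>~[]p fails. ✗
w: successors {t, v, x}; ~[]p there: t:T, v:F, x:F. ✓
x: no successors, so <>~[]p fails. ✗
y: successors {t, v}; ~[]p there: t:T, v:F. ✓
— 4 worlds.
For <><>~q:
s: successors {v, x}; <>~q there: v:F, x:F. ✗
t: successors {y}; <>~q there: y:F. ✗
u: successors {t, x}; <>~q there: t:F, x:F. ✗
v: no successors, so <><>~q fails. ✗
w: successors {t, v, x}; <>~q there: t:F, v:F, x:F. ✗
x: no successors, so <><>~q fails. ✗
y: successors {t, v}; <>~q there: t:F, v:F. ✗
— 0 worlds.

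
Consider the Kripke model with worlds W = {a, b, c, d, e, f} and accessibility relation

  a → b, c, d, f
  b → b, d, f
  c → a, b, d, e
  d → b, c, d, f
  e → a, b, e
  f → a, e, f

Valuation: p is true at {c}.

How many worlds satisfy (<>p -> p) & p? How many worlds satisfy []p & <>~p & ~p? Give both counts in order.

1 and 0

For (<>p -> p) & p:
a: <>p -> p is F, p is F. ✗
b: <>p -> p is T, p is F. ✗
c: <>p -> p is T, p is T. ✓
d: <>p -> p is F, p is F. ✗
e: <>p -> p is T, p is F. ✗
f: <>p -> p is T, p is F. ✗
— 1 world.
For []p & <>~p & ~p:
a: []p is F, <>~p & ~p is T. ✗
b: []p is F, <>~p & ~p is T. ✗
c: []p is F, <>~p & ~p is F. ✗
d: []p is F, <>~p & ~p is T. ✗
e: []p is F, <>~p & ~p is T. ✗
f: []p is F, <>~p & ~p is T. ✗
— 0 worlds.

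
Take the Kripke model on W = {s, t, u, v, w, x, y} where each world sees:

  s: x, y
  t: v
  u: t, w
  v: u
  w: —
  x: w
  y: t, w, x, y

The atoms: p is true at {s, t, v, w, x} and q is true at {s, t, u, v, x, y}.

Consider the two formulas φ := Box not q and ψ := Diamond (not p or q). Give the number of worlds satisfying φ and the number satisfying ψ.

For Box not q:
s: successors {x, y}; not q there: x:F, y:F. ✗
t: successors {v}; not q there: v:F. ✗
u: successors {t, w}; not q there: t:F, w:T. ✗
v: successors {u}; not q there: u:F. ✗
w: no successors, so Box not q holds vacuously. ✓
x: successors {w}; not q there: w:T. ✓
y: successors {t, w, x, y}; not q there: t:F, w:T, x:F, y:F. ✗
— 2 worlds.
For Diamond (not p or q):
s: successors {x, y}; not p or q there: x:T, y:T. ✓
t: successors {v}; not p or q there: v:T. ✓
u: successors {t, w}; not p or q there: t:T, w:F. ✓
v: successors {u}; not p or q there: u:T. ✓
w: no successors, so Diamond (not p or q) fails. ✗
x: successors {w}; not p or q there: w:F. ✗
y: successors {t, w, x, y}; not p or q there: t:T, w:F, x:T, y:T. ✓
— 5 worlds.

2 and 5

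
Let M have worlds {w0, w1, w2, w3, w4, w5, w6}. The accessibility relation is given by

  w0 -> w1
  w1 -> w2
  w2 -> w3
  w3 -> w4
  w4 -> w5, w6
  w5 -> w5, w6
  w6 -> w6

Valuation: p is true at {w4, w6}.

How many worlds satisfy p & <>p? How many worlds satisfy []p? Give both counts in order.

For p & <>p:
w0: p is F, <>p is F. ✗
w1: p is F, <>p is F. ✗
w2: p is F, <>p is F. ✗
w3: p is F, <>p is T. ✗
w4: p is T, <>p is T. ✓
w5: p is F, <>p is T. ✗
w6: p is T, <>p is T. ✓
— 2 worlds.
For []p:
w0: successors {w1}; p there: w1:F. ✗
w1: successors {w2}; p there: w2:F. ✗
w2: successors {w3}; p there: w3:F. ✗
w3: successors {w4}; p there: w4:T. ✓
w4: successors {w5, w6}; p there: w5:F, w6:T. ✗
w5: successors {w5, w6}; p there: w5:F, w6:T. ✗
w6: successors {w6}; p there: w6:T. ✓
— 2 worlds.

2 and 2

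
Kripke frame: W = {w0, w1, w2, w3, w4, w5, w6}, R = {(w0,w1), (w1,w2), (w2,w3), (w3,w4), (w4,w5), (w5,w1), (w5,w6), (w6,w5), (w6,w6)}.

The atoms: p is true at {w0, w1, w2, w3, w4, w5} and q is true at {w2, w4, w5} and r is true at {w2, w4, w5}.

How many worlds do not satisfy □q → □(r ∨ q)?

0

w0: □q is F, □(r ∨ q) is F. ✓
w1: □q is T, □(r ∨ q) is T. ✓
w2: □q is F, □(r ∨ q) is F. ✓
w3: □q is T, □(r ∨ q) is T. ✓
w4: □q is T, □(r ∨ q) is T. ✓
w5: □q is F, □(r ∨ q) is F. ✓
w6: □q is F, □(r ∨ q) is F. ✓
Satisfying worlds: {w0, w1, w2, w3, w4, w5, w6}.
So □q → □(r ∨ q) fails at the other 0 worlds.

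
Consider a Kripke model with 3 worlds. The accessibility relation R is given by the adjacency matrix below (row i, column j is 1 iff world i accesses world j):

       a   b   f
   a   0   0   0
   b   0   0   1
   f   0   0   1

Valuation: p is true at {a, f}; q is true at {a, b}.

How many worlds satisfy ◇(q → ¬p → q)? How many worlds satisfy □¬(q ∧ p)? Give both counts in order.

For ◇(q → ¬p → q):
a: no successors, so ◇(q → ¬p → q) fails. ✗
b: successors {f}; q → ¬p → q there: f:T. ✓
f: successors {f}; q → ¬p → q there: f:T. ✓
— 2 worlds.
For □¬(q ∧ p):
a: no successors, so □¬(q ∧ p) holds vacuously. ✓
b: successors {f}; ¬(q ∧ p) there: f:T. ✓
f: successors {f}; ¬(q ∧ p) there: f:T. ✓
— 3 worlds.

2 and 3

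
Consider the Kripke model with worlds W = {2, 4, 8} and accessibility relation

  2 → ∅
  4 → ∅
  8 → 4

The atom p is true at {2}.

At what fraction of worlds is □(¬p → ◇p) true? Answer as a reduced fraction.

2: no successors, so □(¬p → ◇p) holds vacuously. ✓
4: no successors, so □(¬p → ◇p) holds vacuously. ✓
8: successors {4}; ¬p → ◇p there: 4:F. ✗
That's 2 of 3 worlds, so 2/3.

2/3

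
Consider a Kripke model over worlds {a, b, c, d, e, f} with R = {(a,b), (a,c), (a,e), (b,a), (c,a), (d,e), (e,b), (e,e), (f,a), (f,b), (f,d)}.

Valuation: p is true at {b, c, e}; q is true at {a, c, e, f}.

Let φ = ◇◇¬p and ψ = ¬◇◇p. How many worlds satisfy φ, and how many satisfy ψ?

For ◇◇¬p:
a: successors {b, c, e}; ◇¬p there: b:T, c:T, e:F. ✓
b: successors {a}; ◇¬p there: a:F. ✗
c: successors {a}; ◇¬p there: a:F. ✗
d: successors {e}; ◇¬p there: e:F. ✗
e: successors {b, e}; ◇¬p there: b:T, e:F. ✓
f: successors {a, b, d}; ◇¬p there: a:F, b:T, d:F. ✓
— 3 worlds.
For ¬◇◇p:
a: ◇◇p is T. ✗
b: ◇◇p is T. ✗
c: ◇◇p is T. ✗
d: ◇◇p is T. ✗
e: ◇◇p is T. ✗
f: ◇◇p is T. ✗
— 0 worlds.

3 and 0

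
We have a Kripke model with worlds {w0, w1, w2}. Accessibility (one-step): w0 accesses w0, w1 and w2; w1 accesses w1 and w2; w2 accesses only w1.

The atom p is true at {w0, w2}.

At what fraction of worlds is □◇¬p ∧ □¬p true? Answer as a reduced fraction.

1/3

w0: □◇¬p is T, □¬p is F. ✗
w1: □◇¬p is T, □¬p is F. ✗
w2: □◇¬p is T, □¬p is T. ✓
That's 1 of 3 worlds, so 1/3.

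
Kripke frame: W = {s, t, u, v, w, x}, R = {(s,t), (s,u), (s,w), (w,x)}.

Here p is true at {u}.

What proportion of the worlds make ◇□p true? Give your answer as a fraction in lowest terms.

s: successors {t, u, w}; □p there: t:T, u:T, w:F. ✓
t: no successors, so ◇□p fails. ✗
u: no successors, so ◇□p fails. ✗
v: no successors, so ◇□p fails. ✗
w: successors {x}; □p there: x:T. ✓
x: no successors, so ◇□p fails. ✗
That's 2 of 6 worlds, so 2/6 = 1/3.

1/3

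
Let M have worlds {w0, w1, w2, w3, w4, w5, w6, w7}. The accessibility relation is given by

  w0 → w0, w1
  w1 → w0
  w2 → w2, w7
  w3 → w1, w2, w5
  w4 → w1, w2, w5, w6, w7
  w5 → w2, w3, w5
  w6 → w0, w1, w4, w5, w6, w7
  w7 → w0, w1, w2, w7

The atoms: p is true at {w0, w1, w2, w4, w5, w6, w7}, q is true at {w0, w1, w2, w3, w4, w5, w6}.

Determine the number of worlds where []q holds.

4

w0: successors {w0, w1}; q there: w0:T, w1:T. ✓
w1: successors {w0}; q there: w0:T. ✓
w2: successors {w2, w7}; q there: w2:T, w7:F. ✗
w3: successors {w1, w2, w5}; q there: w1:T, w2:T, w5:T. ✓
w4: successors {w1, w2, w5, w6, w7}; q there: w1:T, w2:T, w5:T, w6:T, w7:F. ✗
w5: successors {w2, w3, w5}; q there: w2:T, w3:T, w5:T. ✓
w6: successors {w0, w1, w4, w5, w6, w7}; q there: w0:T, w1:T, w4:T, w5:T, w6:T, w7:F. ✗
w7: successors {w0, w1, w2, w7}; q there: w0:T, w1:T, w2:T, w7:F. ✗
Satisfying worlds: {w0, w1, w3, w5}.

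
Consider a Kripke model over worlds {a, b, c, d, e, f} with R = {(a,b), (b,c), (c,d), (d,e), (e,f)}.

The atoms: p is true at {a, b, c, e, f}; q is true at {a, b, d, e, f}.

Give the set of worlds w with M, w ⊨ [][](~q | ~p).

{a, b, e, f}

a: successors {b}; [](~q | ~p) there: b:T. ✓
b: successors {c}; [](~q | ~p) there: c:T. ✓
c: successors {d}; [](~q | ~p) there: d:F. ✗
d: successors {e}; [](~q | ~p) there: e:F. ✗
e: successors {f}; [](~q | ~p) there: f:T. ✓
f: no successors, so [][](~q | ~p) holds vacuously. ✓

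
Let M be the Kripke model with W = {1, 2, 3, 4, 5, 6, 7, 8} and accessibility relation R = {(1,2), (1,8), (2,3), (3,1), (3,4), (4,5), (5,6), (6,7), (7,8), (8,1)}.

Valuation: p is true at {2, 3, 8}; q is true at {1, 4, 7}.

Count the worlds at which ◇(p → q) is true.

5

1: successors {2, 8}; p → q there: 2:F, 8:F. ✗
2: successors {3}; p → q there: 3:F. ✗
3: successors {1, 4}; p → q there: 1:T, 4:T. ✓
4: successors {5}; p → q there: 5:T. ✓
5: successors {6}; p → q there: 6:T. ✓
6: successors {7}; p → q there: 7:T. ✓
7: successors {8}; p → q there: 8:F. ✗
8: successors {1}; p → q there: 1:T. ✓
Satisfying worlds: {3, 4, 5, 6, 8}.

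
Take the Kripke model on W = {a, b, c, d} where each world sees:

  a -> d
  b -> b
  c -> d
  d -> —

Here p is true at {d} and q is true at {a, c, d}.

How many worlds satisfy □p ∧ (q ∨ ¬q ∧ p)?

3

a: □p is T, q ∨ ¬q ∧ p is T. ✓
b: □p is F, q ∨ ¬q ∧ p is F. ✗
c: □p is T, q ∨ ¬q ∧ p is T. ✓
d: □p is T, q ∨ ¬q ∧ p is T. ✓
Satisfying worlds: {a, c, d}.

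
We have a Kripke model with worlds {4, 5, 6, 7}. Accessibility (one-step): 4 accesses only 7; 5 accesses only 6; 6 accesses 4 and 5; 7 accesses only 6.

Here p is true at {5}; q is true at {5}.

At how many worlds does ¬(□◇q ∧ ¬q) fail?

4: □◇q ∧ ¬q is F. ✓
5: □◇q ∧ ¬q is F. ✓
6: □◇q ∧ ¬q is F. ✓
7: □◇q ∧ ¬q is T. ✗
Satisfying worlds: {4, 5, 6}.
So ¬(□◇q ∧ ¬q) fails at the other 1 world.

1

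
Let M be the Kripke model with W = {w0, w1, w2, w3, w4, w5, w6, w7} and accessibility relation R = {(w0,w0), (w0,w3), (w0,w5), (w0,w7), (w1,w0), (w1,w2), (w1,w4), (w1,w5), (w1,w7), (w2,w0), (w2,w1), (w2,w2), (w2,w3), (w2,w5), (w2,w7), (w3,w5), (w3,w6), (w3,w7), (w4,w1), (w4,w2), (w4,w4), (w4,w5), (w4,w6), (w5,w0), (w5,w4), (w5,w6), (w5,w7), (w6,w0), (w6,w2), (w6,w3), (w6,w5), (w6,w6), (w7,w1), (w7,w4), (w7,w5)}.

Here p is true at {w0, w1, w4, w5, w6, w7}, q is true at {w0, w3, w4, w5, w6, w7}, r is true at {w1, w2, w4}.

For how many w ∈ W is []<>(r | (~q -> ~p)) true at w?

8

w0: successors {w0, w3, w5, w7}; <>(r | (~q -> ~p)) there: w0:T, w3:T, w5:T, w7:T. ✓
w1: successors {w0, w2, w4, w5, w7}; <>(r | (~q -> ~p)) there: w0:T, w2:T, w4:T, w5:T, w7:T. ✓
w2: successors {w0, w1, w2, w3, w5, w7}; <>(r | (~q -> ~p)) there: w0:T, w1:T, w2:T, w3:T, w5:T, w7:T. ✓
w3: successors {w5, w6, w7}; <>(r | (~q -> ~p)) there: w5:T, w6:T, w7:T. ✓
w4: successors {w1, w2, w4, w5, w6}; <>(r | (~q -> ~p)) there: w1:T, w2:T, w4:T, w5:T, w6:T. ✓
w5: successors {w0, w4, w6, w7}; <>(r | (~q -> ~p)) there: w0:T, w4:T, w6:T, w7:T. ✓
w6: successors {w0, w2, w3, w5, w6}; <>(r | (~q -> ~p)) there: w0:T, w2:T, w3:T, w5:T, w6:T. ✓
w7: successors {w1, w4, w5}; <>(r | (~q -> ~p)) there: w1:T, w4:T, w5:T. ✓
Satisfying worlds: {w0, w1, w2, w3, w4, w5, w6, w7}.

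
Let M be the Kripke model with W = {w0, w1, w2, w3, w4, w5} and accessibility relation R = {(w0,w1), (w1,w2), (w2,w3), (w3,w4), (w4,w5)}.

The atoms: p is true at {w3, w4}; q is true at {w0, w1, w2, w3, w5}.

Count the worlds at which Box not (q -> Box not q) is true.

w0: successors {w1}; not (q -> Box not q) there: w1:T. ✓
w1: successors {w2}; not (q -> Box not q) there: w2:T. ✓
w2: successors {w3}; not (q -> Box not q) there: w3:F. ✗
w3: successors {w4}; not (q -> Box not q) there: w4:F. ✗
w4: successors {w5}; not (q -> Box not q) there: w5:F. ✗
w5: no successors, so Box not (q -> Box not q) holds vacuously. ✓
Satisfying worlds: {w0, w1, w5}.

3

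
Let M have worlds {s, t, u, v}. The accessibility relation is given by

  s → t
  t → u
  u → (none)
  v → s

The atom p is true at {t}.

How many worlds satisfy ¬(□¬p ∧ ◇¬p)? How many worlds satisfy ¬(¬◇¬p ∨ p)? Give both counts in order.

For ¬(□¬p ∧ ◇¬p):
s: □¬p ∧ ◇¬p is F. ✓
t: □¬p ∧ ◇¬p is T. ✗
u: □¬p ∧ ◇¬p is F. ✓
v: □¬p ∧ ◇¬p is T. ✗
— 2 worlds.
For ¬(¬◇¬p ∨ p):
s: ¬◇¬p ∨ p is T. ✗
t: ¬◇¬p ∨ p is T. ✗
u: ¬◇¬p ∨ p is T. ✗
v: ¬◇¬p ∨ p is F. ✓
— 1 world.

2 and 1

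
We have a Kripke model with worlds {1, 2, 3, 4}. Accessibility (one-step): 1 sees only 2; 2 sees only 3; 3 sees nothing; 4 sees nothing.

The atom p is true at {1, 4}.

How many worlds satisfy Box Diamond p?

2

1: successors {2}; Diamond p there: 2:F. ✗
2: successors {3}; Diamond p there: 3:F. ✗
3: no successors, so Box Diamond p holds vacuously. ✓
4: no successors, so Box Diamond p holds vacuously. ✓
Satisfying worlds: {3, 4}.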